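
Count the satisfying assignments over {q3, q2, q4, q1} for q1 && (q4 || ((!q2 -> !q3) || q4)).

7

Initial set: {(q1 && (q4 || ((!q2 -> !q3) || q4)))}.
(q1 && (q4 || ((!q2 -> !q3) || q4))): α-rule — add q1, (q4 || ((!q2 -> !q3) || q4)).
(q4 || ((!q2 -> !q3) || q4)): β-rule — branch into q4  //  ((!q2 -> !q3) || q4).
  branch 1 (add q4):
    ○ open, literals {q1=T, q4=T}.
  branch 2 (add ((!q2 -> !q3) || q4)):
    ((!q2 -> !q3) || q4): β-rule — branch into (!q2 -> !q3)  //  q4.
      branch 2.1 (add (!q2 -> !q3)):
        (!q2 -> !q3): β-rule — branch into !!q2  //  !q3.
          branch 2.1.1 (add !!q2):
            ○ open, literals {q1=T, q2=T}.
          branch 2.1.2 (add !q3):
            ○ open, literals {q1=T, q3=F}.
      branch 2.2 (add q4):
        ○ open, literals {q1=T, q4=T}.
0 branches closed, 4 open.
Each open branch fixes some atoms; the unmentioned ones are free. Counting distinct full assignments: branch {q1=T, q4=T} (q3, q2) contributes 4 new; branch {q1=T, q2=T} (q3, q4) contributes 2 new; branch {q1=T, q3=F} (q2, q4) contributes 1 new; branch {q1=T, q4=T} (q3, q2) contributes 0 new. Total: 7.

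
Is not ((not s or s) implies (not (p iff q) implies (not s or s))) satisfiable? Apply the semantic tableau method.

Unsatisfiable

Initial set: {not ((not s or s) implies (not (p iff q) implies (not s or s)))}.
not ((not s or s) implies (not (p iff q) implies (not s or s))): α-rule — add (not s or s), not (not (p iff q) implies (not s or s)).
not (not (p iff q) implies (not s or s)): α-rule — add not (p iff q), not (not s or s).
not (not s or s): α-rule — add not not s, not s.
× closes — contains both s and not s.
All 1 branch closes.
Every branch closed; the formula is unsatisfiable.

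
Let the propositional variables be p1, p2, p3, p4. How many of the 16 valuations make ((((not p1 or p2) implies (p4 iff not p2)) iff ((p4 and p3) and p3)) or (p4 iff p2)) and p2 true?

Initial set: {(((((not p1 or p2) implies (p4 iff not p2)) iff ((p4 and p3) and p3)) or (p4 iff p2)) and p2)}.
(((((not p1 or p2) implies (p4 iff not p2)) iff ((p4 and p3) and p3)) or (p4 iff p2)) and p2): α-rule — add ((((not p1 or p2) implies (p4 iff not p2)) iff ((p4 and p3) and p3)) or (p4 iff p2)), p2.
((((not p1 or p2) implies (p4 iff not p2)) iff ((p4 and p3) and p3)) or (p4 iff p2)): β-rule — branch into (((not p1 or p2) implies (p4 iff not p2)) iff ((p4 and p3) and p3))  //  (p4 iff p2).
  branch 1 (add (((not p1 or p2) implies (p4 iff not p2)) iff ((p4 and p3) and p3))):
    (((not p1 or p2) implies (p4 iff not p2)) iff ((p4 and p3) and p3)): β-rule — branch into ((not p1 or p2) implies (p4 iff not p2)), ((p4 and p3) and p3)  //  not ((not p1 or p2) implies (p4 iff not p2)), not ((p4 and p3) and p3).
      branch 1.1 (add ((not p1 or p2) implies (p4 iff not p2)), ((p4 and p3) and p3)):
        ((p4 and p3) and p3): α-rule — add (p4 and p3), p3.
        (p4 and p3): α-rule — add p4, p3.
        ((not p1 or p2) implies (p4 iff not p2)): β-rule — branch into not (not p1 or p2)  //  (p4 iff not p2).
          branch 1.1.1 (add not (not p1 or p2)):
            not (not p1 or p2): α-rule — add not not p1, not p2.
            × closes — contains both p2 and not p2.
          branch 1.1.2 (add (p4 iff not p2)):
            (p4 iff not p2): β-rule — branch into p4, not p2  //  not p4, not not p2.
              branch 1.1.2.1 (add p4, not p2):
                × closes — contains both p2 and not p2.
              branch 1.1.2.2 (add not p4, not not p2):
                × closes — contains both p4 and not p4.
      branch 1.2 (add not ((not p1 or p2) implies (p4 iff not p2)), not ((p4 and p3) and p3)):
        not ((not p1 or p2) implies (p4 iff not p2)): α-rule — add (not p1 or p2), not (p4 iff not p2).
        not ((p4 and p3) and p3): β-rule — branch into not (p4 and p3)  //  not p3.
          branch 1.2.1 (add not (p4 and p3)):
            (not p1 or p2): β-rule — branch into not p1  //  p2.
              branch 1.2.1.1 (add not p1):
                not (p4 iff not p2): β-rule — branch into p4, not not p2  //  not p4, not p2.
                  branch 1.2.1.1.1 (add p4, not not p2):
                    not (p4 and p3): β-rule — branch into not p4  //  not p3.
                      branch 1.2.1.1.1.1 (add not p4):
                        × closes — contains both p4 and not p4.
                      branch 1.2.1.1.1.2 (add not p3):
                        ○ open, literals {p1=0, p2=1, p3=0, p4=1}.
                  branch 1.2.1.1.2 (add not p4, not p2):
                    × closes — contains both p2 and not p2.
              branch 1.2.1.2 (add p2):
                not (p4 iff not p2): β-rule — branch into p4, not not p2  //  not p4, not p2.
                  branch 1.2.1.2.1 (add p4, not not p2):
                    not (p4 and p3): β-rule — branch into not p4  //  not p3.
                      branch 1.2.1.2.1.1 (add not p4):
                        × closes — contains both p4 and not p4.
                      branch 1.2.1.2.1.2 (add not p3):
                        ○ open, literals {p2=1, p3=0, p4=1}.
                  branch 1.2.1.2.2 (add not p4, not p2):
                    × closes — contains both p2 and not p2.
          branch 1.2.2 (add not p3):
            (not p1 or p2): β-rule — branch into not p1  //  p2.
              branch 1.2.2.1 (add not p1):
                not (p4 iff not p2): β-rule — branch into p4, not not p2  //  not p4, not p2.
                  branch 1.2.2.1.1 (add p4, not not p2):
                    ○ open, literals {p1=0, p2=1, p3=0, p4=1}.
                  branch 1.2.2.1.2 (add not p4, not p2):
                    × closes — contains both p2 and not p2.
              branch 1.2.2.2 (add p2):
                not (p4 iff not p2): β-rule — branch into p4, not not p2  //  not p4, not p2.
                  branch 1.2.2.2.1 (add p4, not not p2):
                    ○ open, literals {p2=1, p3=0, p4=1}.
                  branch 1.2.2.2.2 (add not p4, not p2):
                    × closes — contains both p2 and not p2.
  branch 2 (add (p4 iff p2)):
    (p4 iff p2): β-rule — branch into p4, p2  //  not p4, not p2.
      branch 2.1 (add p4, p2):
        ○ open, literals {p2=1, p4=1}.
      branch 2.2 (add not p4, not p2):
        × closes — contains both p2 and not p2.
10 branches closed, 5 open.
Each open branch fixes some atoms; the unmentioned ones are free. Counting distinct full assignments: branch {p1=0, p2=1, p3=0, p4=1} (none free) contributes 1 new; branch {p2=1, p3=0, p4=1} (p1) contributes 1 new; branch {p1=0, p2=1, p3=0, p4=1} (none free) contributes 0 new; branch {p2=1, p3=0, p4=1} (p1) contributes 0 new; branch {p2=1, p4=1} (p1, p3) contributes 2 new. Total: 4.

4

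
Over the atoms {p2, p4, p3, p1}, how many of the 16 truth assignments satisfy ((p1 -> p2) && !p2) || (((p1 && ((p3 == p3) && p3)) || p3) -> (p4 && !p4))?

10

Initial set: {(((p1 -> p2) && !p2) || (((p1 && ((p3 == p3) && p3)) || p3) -> (p4 && !p4)))}.
(((p1 -> p2) && !p2) || (((p1 && ((p3 == p3) && p3)) || p3) -> (p4 && !p4))): β-rule — branch into ((p1 -> p2) && !p2)  //  (((p1 && ((p3 == p3) && p3)) || p3) -> (p4 && !p4)).
  branch 1 (add ((p1 -> p2) && !p2)):
    ((p1 -> p2) && !p2): α-rule — add (p1 -> p2), !p2.
    (p1 -> p2): β-rule — branch into !p1  //  p2.
      branch 1.1 (add !p1):
        ○ open, literals {p1=0, p2=0}.
      branch 1.2 (add p2):
        × closes — contains both p2 and !p2.
  branch 2 (add (((p1 && ((p3 == p3) && p3)) || p3) -> (p4 && !p4))):
    (((p1 && ((p3 == p3) && p3)) || p3) -> (p4 && !p4)): β-rule — branch into !((p1 && ((p3 == p3) && p3)) || p3)  //  (p4 && !p4).
      branch 2.1 (add !((p1 && ((p3 == p3) && p3)) || p3)):
        !((p1 && ((p3 == p3) && p3)) || p3): α-rule — add !(p1 && ((p3 == p3) && p3)), !p3.
        !(p1 && ((p3 == p3) && p3)): β-rule — branch into !p1  //  !((p3 == p3) && p3).
          branch 2.1.1 (add !p1):
            ○ open, literals {p1=0, p3=0}.
          branch 2.1.2 (add !((p3 == p3) && p3)):
            !((p3 == p3) && p3): β-rule — branch into !(p3 == p3)  //  !p3.
              branch 2.1.2.1 (add !(p3 == p3)):
                !(p3 == p3): β-rule — branch into p3, !p3  //  !p3, p3.
                  branch 2.1.2.1.1 (add p3, !p3):
                    × closes — contains both p3 and !p3.
                  branch 2.1.2.1.2 (add !p3, p3):
                    × closes — contains both p3 and !p3.
              branch 2.1.2.2 (add !p3):
                ○ open, literals {p3=0}.
      branch 2.2 (add (p4 && !p4)):
        (p4 && !p4): α-rule — add p4, !p4.
        × closes — contains both p4 and !p4.
4 branches closed, 3 open.
Each open branch fixes some atoms; the unmentioned ones are free. Counting distinct full assignments: branch {p1=0, p2=0} (p4, p3) contributes 4 new; branch {p1=0, p3=0} (p2, p4) contributes 2 new; branch {p3=0} (p2, p4, p1) contributes 4 new. Total: 10.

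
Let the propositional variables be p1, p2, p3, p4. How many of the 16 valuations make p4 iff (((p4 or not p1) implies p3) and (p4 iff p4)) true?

6

Initial set: {T (p4 iff (((p4 or not p1) implies p3) and (p4 iff p4)))}.
T (p4 iff (((p4 or not p1) implies p3) and (p4 iff p4))): β-rule — branch into T p4, T (((p4 or not p1) implies p3) and (p4 iff p4))  //  F p4, F (((p4 or not p1) implies p3) and (p4 iff p4)).
  branch 1 (add T p4, T (((p4 or not p1) implies p3) and (p4 iff p4))):
    T (((p4 or not p1) implies p3) and (p4 iff p4)): α-rule — add T ((p4 or not p1) implies p3), T (p4 iff p4).
    T ((p4 or not p1) implies p3): β-rule — branch into F (p4 or not p1)  //  T p3.
      branch 1.1 (add F (p4 or not p1)):
        F (p4 or not p1): α-rule — add F p4, F not p1.
        × closes — contains both p4 and not p4.
      branch 1.2 (add T p3):
        T (p4 iff p4): β-rule — branch into T p4, T p4  //  F p4, F p4.
          branch 1.2.1 (add T p4, T p4):
            ○ open, literals {p3=1, p4=1}.
          branch 1.2.2 (add F p4, F p4):
            × closes — contains both p4 and not p4.
  branch 2 (add F p4, F (((p4 or not p1) implies p3) and (p4 iff p4))):
    F (((p4 or not p1) implies p3) and (p4 iff p4)): β-rule — branch into F ((p4 or not p1) implies p3)  //  F (p4 iff p4).
      branch 2.1 (add F ((p4 or not p1) implies p3)):
        F ((p4 or not p1) implies p3): α-rule — add T (p4 or not p1), F p3.
        T (p4 or not p1): β-rule — branch into T p4  //  T not p1.
          branch 2.1.1 (add T p4):
            × closes — contains both p4 and not p4.
          branch 2.1.2 (add T not p1):
            ○ open, literals {p1=0, p3=0, p4=0}.
      branch 2.2 (add F (p4 iff p4)):
        F (p4 iff p4): β-rule — branch into T p4, F p4  //  F p4, T p4.
          branch 2.2.1 (add T p4, F p4):
            × closes — contains both p4 and not p4.
          branch 2.2.2 (add F p4, T p4):
            × closes — contains both p4 and not p4.
5 branches closed, 2 open.
Each open branch fixes some atoms; the unmentioned ones are free. Counting distinct full assignments: branch {p3=1, p4=1} (p1, p2) contributes 4 new; branch {p1=0, p3=0, p4=0} (p2) contributes 2 new. Total: 6.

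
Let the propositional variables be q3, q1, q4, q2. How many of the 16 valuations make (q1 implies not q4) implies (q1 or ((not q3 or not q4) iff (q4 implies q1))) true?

Initial set: {((q1 implies not q4) implies (q1 or ((not q3 or not q4) iff (q4 implies q1))))}.
((q1 implies not q4) implies (q1 or ((not q3 or not q4) iff (q4 implies q1)))): β-rule — branch into not (q1 implies not q4)  //  (q1 or ((not q3 or not q4) iff (q4 implies q1))).
  branch 1 (add not (q1 implies not q4)):
    not (q1 implies not q4): α-rule — add q1, not not q4.
    ○ open, literals {q1=true, q4=true}.
  branch 2 (add (q1 or ((not q3 or not q4) iff (q4 implies q1)))):
    (q1 or ((not q3 or not q4) iff (q4 implies q1))): β-rule — branch into q1  //  ((not q3 or not q4) iff (q4 implies q1)).
      branch 2.1 (add q1):
        ○ open, literals {q1=true}.
      branch 2.2 (add ((not q3 or not q4) iff (q4 implies q1))):
        ((not q3 or not q4) iff (q4 implies q1)): β-rule — branch into (not q3 or not q4), (q4 implies q1)  //  not (not q3 or not q4), not (q4 implies q1).
          branch 2.2.1 (add (not q3 or not q4), (q4 implies q1)):
            (not q3 or not q4): β-rule — branch into not q3  //  not q4.
              branch 2.2.1.1 (add not q3):
                (q4 implies q1): β-rule — branch into not q4  //  q1.
                  branch 2.2.1.1.1 (add not q4):
                    ○ open, literals {q3=false, q4=false}.
                  branch 2.2.1.1.2 (add q1):
                    ○ open, literals {q1=true, q3=false}.
              branch 2.2.1.2 (add not q4):
                (q4 implies q1): β-rule — branch into not q4  //  q1.
                  branch 2.2.1.2.1 (add not q4):
                    ○ open, literals {q4=false}.
                  branch 2.2.1.2.2 (add q1):
                    ○ open, literals {q1=true, q4=false}.
          branch 2.2.2 (add not (not q3 or not q4), not (q4 implies q1)):
            not (not q3 or not q4): α-rule — add not not q3, not not q4.
            not (q4 implies q1): α-rule — add q4, not q1.
            ○ open, literals {q1=false, q3=true, q4=true}.
0 branches closed, 7 open.
Each open branch fixes some atoms; the unmentioned ones are free. Counting distinct full assignments: branch {q1=true, q4=true} (q3, q2) contributes 4 new; branch {q1=true} (q3, q4, q2) contributes 4 new; branch {q3=false, q4=false} (q1, q2) contributes 2 new; branch {q1=true, q3=false} (q4, q2) contributes 0 new; branch {q4=false} (q3, q1, q2) contributes 2 new; branch {q1=true, q4=false} (q3, q2) contributes 0 new; branch {q1=false, q3=true, q4=true} (q2) contributes 2 new. Total: 14.

14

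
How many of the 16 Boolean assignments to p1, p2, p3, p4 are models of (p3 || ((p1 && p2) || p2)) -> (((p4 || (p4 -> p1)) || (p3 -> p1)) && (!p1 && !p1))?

10

Initial set: {((p3 || ((p1 && p2) || p2)) -> (((p4 || (p4 -> p1)) || (p3 -> p1)) && (!p1 && !p1)))}.
((p3 || ((p1 && p2) || p2)) -> (((p4 || (p4 -> p1)) || (p3 -> p1)) && (!p1 && !p1))): β-rule — branch into !(p3 || ((p1 && p2) || p2))  //  (((p4 || (p4 -> p1)) || (p3 -> p1)) && (!p1 && !p1)).
  branch 1 (add !(p3 || ((p1 && p2) || p2))):
    !(p3 || ((p1 && p2) || p2)): α-rule — add !p3, !((p1 && p2) || p2).
    !((p1 && p2) || p2): α-rule — add !(p1 && p2), !p2.
    !(p1 && p2): β-rule — branch into !p1  //  !p2.
      branch 1.1 (add !p1):
        ○ open, literals {p1=false, p2=false, p3=false}.
      branch 1.2 (add !p2):
        ○ open, literals {p2=false, p3=false}.
  branch 2 (add (((p4 || (p4 -> p1)) || (p3 -> p1)) && (!p1 && !p1))):
    (((p4 || (p4 -> p1)) || (p3 -> p1)) && (!p1 && !p1)): α-rule — add ((p4 || (p4 -> p1)) || (p3 -> p1)), (!p1 && !p1).
    (!p1 && !p1): α-rule — add !p1, !p1.
    ((p4 || (p4 -> p1)) || (p3 -> p1)): β-rule — branch into (p4 || (p4 -> p1))  //  (p3 -> p1).
      branch 2.1 (add (p4 || (p4 -> p1))):
        (p4 || (p4 -> p1)): β-rule — branch into p4  //  (p4 -> p1).
          branch 2.1.1 (add p4):
            ○ open, literals {p1=false, p4=true}.
          branch 2.1.2 (add (p4 -> p1)):
            (p4 -> p1): β-rule — branch into !p4  //  p1.
              branch 2.1.2.1 (add !p4):
                ○ open, literals {p1=false, p4=false}.
              branch 2.1.2.2 (add p1):
                × closes — contains both p1 and !p1.
      branch 2.2 (add (p3 -> p1)):
        (p3 -> p1): β-rule — branch into !p3  //  p1.
          branch 2.2.1 (add !p3):
            ○ open, literals {p1=false, p3=false}.
          branch 2.2.2 (add p1):
            × closes — contains both p1 and !p1.
2 branches closed, 5 open.
Each open branch fixes some atoms; the unmentioned ones are free. Counting distinct full assignments: branch {p1=false, p2=false, p3=false} (p4) contributes 2 new; branch {p2=false, p3=false} (p1, p4) contributes 2 new; branch {p1=false, p4=true} (p2, p3) contributes 3 new; branch {p1=false, p4=false} (p2, p3) contributes 3 new; branch {p1=false, p3=false} (p2, p4) contributes 0 new. Total: 10.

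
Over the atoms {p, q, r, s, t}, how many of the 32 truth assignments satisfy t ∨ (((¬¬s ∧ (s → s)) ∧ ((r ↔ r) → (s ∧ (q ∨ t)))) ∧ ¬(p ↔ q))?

Initial set: {(t ∨ (((¬¬s ∧ (s → s)) ∧ ((r ↔ r) → (s ∧ (q ∨ t)))) ∧ ¬(p ↔ q)))}.
(t ∨ (((¬¬s ∧ (s → s)) ∧ ((r ↔ r) → (s ∧ (q ∨ t)))) ∧ ¬(p ↔ q))): β-rule — branch into t  //  (((¬¬s ∧ (s → s)) ∧ ((r ↔ r) → (s ∧ (q ∨ t)))) ∧ ¬(p ↔ q)).
  branch 1 (add t):
    ○ open, literals {t=T}.
  branch 2 (add (((¬¬s ∧ (s → s)) ∧ ((r ↔ r) → (s ∧ (q ∨ t)))) ∧ ¬(p ↔ q))):
    (((¬¬s ∧ (s → s)) ∧ ((r ↔ r) → (s ∧ (q ∨ t)))) ∧ ¬(p ↔ q)): α-rule — add ((¬¬s ∧ (s → s)) ∧ ((r ↔ r) → (s ∧ (q ∨ t)))), ¬(p ↔ q).
    ((¬¬s ∧ (s → s)) ∧ ((r ↔ r) → (s ∧ (q ∨ t)))): α-rule — add (¬¬s ∧ (s → s)), ((r ↔ r) → (s ∧ (q ∨ t))).
    (¬¬s ∧ (s → s)): α-rule — add ¬¬s, (s → s).
    ¬¬s: drop double negation, giving s.
    ¬(p ↔ q): β-rule — branch into p, ¬q  //  ¬p, q.
      branch 2.1 (add p, ¬q):
        ((r ↔ r) → (s ∧ (q ∨ t))): β-rule — branch into ¬(r ↔ r)  //  (s ∧ (q ∨ t)).
          branch 2.1.1 (add ¬(r ↔ r)):
            (s → s): β-rule — branch into ¬s  //  s.
              branch 2.1.1.1 (add ¬s):
                × closes — contains both s and ¬s.
              branch 2.1.1.2 (add s):
                ¬(r ↔ r): β-rule — branch into r, ¬r  //  ¬r, r.
                  branch 2.1.1.2.1 (add r, ¬r):
                    × closes — contains both r and ¬r.
                  branch 2.1.1.2.2 (add ¬r, r):
                    × closes — contains both r and ¬r.
          branch 2.1.2 (add (s ∧ (q ∨ t))):
            (s ∧ (q ∨ t)): α-rule — add s, (q ∨ t).
            (s → s): β-rule — branch into ¬s  //  s.
              branch 2.1.2.1 (add ¬s):
                × closes — contains both s and ¬s.
              branch 2.1.2.2 (add s):
                (q ∨ t): β-rule — branch into q  //  t.
                  branch 2.1.2.2.1 (add q):
                    × closes — contains both q and ¬q.
                  branch 2.1.2.2.2 (add t):
                    ○ open, literals {p=T, q=F, s=T, t=T}.
      branch 2.2 (add ¬p, q):
        ((r ↔ r) → (s ∧ (q ∨ t))): β-rule — branch into ¬(r ↔ r)  //  (s ∧ (q ∨ t)).
          branch 2.2.1 (add ¬(r ↔ r)):
            (s → s): β-rule — branch into ¬s  //  s.
              branch 2.2.1.1 (add ¬s):
                × closes — contains both s and ¬s.
              branch 2.2.1.2 (add s):
                ¬(r ↔ r): β-rule — branch into r, ¬r  //  ¬r, r.
                  branch 2.2.1.2.1 (add r, ¬r):
                    × closes — contains both r and ¬r.
                  branch 2.2.1.2.2 (add ¬r, r):
                    × closes — contains both r and ¬r.
          branch 2.2.2 (add (s ∧ (q ∨ t))):
            (s ∧ (q ∨ t)): α-rule — add s, (q ∨ t).
            (s → s): β-rule — branch into ¬s  //  s.
              branch 2.2.2.1 (add ¬s):
                × closes — contains both s and ¬s.
              branch 2.2.2.2 (add s):
                (q ∨ t): β-rule — branch into q  //  t.
                  branch 2.2.2.2.1 (add q):
                    ○ open, literals {p=F, q=T, s=T}.
                  branch 2.2.2.2.2 (add t):
                    ○ open, literals {p=F, q=T, s=T, t=T}.
9 branches closed, 4 open.
Each open branch fixes some atoms; the unmentioned ones are free. Counting distinct full assignments: branch {t=T} (p, q, r, s) contributes 16 new; branch {p=T, q=F, s=T, t=T} (r) contributes 0 new; branch {p=F, q=T, s=T} (r, t) contributes 2 new; branch {p=F, q=T, s=T, t=T} (r) contributes 0 new. Total: 18.

18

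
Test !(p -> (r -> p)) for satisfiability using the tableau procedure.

Unsatisfiable

Initial set: {!(p -> (r -> p))}.
!(p -> (r -> p)): α-rule — add p, !(r -> p).
!(r -> p): α-rule — add r, !p.
× closes — contains both p and !p.
All 1 branch closes.
Every branch closed; the formula is unsatisfiable.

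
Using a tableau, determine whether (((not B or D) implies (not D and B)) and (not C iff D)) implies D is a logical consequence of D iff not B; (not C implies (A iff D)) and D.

Yes

Initial set: {(D iff not B); ((not C implies (A iff D)) and D); not ((((not B or D) implies (not D and B)) and (not C iff D)) implies D)}.
((not C implies (A iff D)) and D): α-rule — add (not C implies (A iff D)), D.
not ((((not B or D) implies (not D and B)) and (not C iff D)) implies D): α-rule — add (((not B or D) implies (not D and B)) and (not C iff D)), not D.
× closes — contains both D and not D.
All 1 branch closes.
Every branch closed, so the premises entail the conclusion.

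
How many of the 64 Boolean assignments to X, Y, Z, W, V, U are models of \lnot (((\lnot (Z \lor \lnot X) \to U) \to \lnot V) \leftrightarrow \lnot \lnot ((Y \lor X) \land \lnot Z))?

28

Initial set: {\lnot (((\lnot (Z \lor \lnot X) \to U) \to \lnot V) \leftrightarrow \lnot \lnot ((Y \lor X) \land \lnot Z))}.
\lnot (((\lnot (Z \lor \lnot X) \to U) \to \lnot V) \leftrightarrow \lnot \lnot ((Y \lor X) \land \lnot Z)): β-rule — branch into ((\lnot (Z \lor \lnot X) \to U) \to \lnot V), \lnot \lnot \lnot ((Y \lor X) \land \lnot Z)  //  \lnot ((\lnot (Z \lor \lnot X) \to U) \to \lnot V), \lnot \lnot ((Y \lor X) \land \lnot Z).
  branch 1 (add ((\lnot (Z \lor \lnot X) \to U) \to \lnot V), \lnot \lnot \lnot ((Y \lor X) \land \lnot Z)):
    \lnot \lnot \lnot ((Y \lor X) \land \lnot Z): drop double negation, giving \lnot ((Y \lor X) \land \lnot Z).
    ((\lnot (Z \lor \lnot X) \to U) \to \lnot V): β-rule — branch into \lnot (\lnot (Z \lor \lnot X) \to U)  //  \lnot V.
      branch 1.1 (add \lnot (\lnot (Z \lor \lnot X) \to U)):
        \lnot (\lnot (Z \lor \lnot X) \to U): α-rule — add \lnot (Z \lor \lnot X), \lnot U.
        \lnot (Z \lor \lnot X): α-rule — add \lnot Z, \lnot \lnot X.
        \lnot ((Y \lor X) \land \lnot Z): β-rule — branch into \lnot (Y \lor X)  //  \lnot \lnot Z.
          branch 1.1.1 (add \lnot (Y \lor X)):
            \lnot (Y \lor X): α-rule — add \lnot Y, \lnot X.
            × closes — contains both X and \lnot X.
          branch 1.1.2 (add \lnot \lnot Z):
            × closes — contains both Z and \lnot Z.
      branch 1.2 (add \lnot V):
        \lnot ((Y \lor X) \land \lnot Z): β-rule — branch into \lnot (Y \lor X)  //  \lnot \lnot Z.
          branch 1.2.1 (add \lnot (Y \lor X)):
            \lnot (Y \lor X): α-rule — add \lnot Y, \lnot X.
            ○ open, literals {V=false, X=false, Y=false}.
          branch 1.2.2 (add \lnot \lnot Z):
            ○ open, literals {V=false, Z=true}.
  branch 2 (add \lnot ((\lnot (Z \lor \lnot X) \to U) \to \lnot V), \lnot \lnot ((Y \lor X) \land \lnot Z)):
    \lnot ((\lnot (Z \lor \lnot X) \to U) \to \lnot V): α-rule — add (\lnot (Z \lor \lnot X) \to U), \lnot \lnot V.
    \lnot \lnot ((Y \lor X) \land \lnot Z): drop double negation, giving ((Y \lor X) \land \lnot Z).
    ((Y \lor X) \land \lnot Z): α-rule — add (Y \lor X), \lnot Z.
    (\lnot (Z \lor \lnot X) \to U): β-rule — branch into \lnot \lnot (Z \lor \lnot X)  //  U.
      branch 2.1 (add \lnot \lnot (Z \lor \lnot X)):
        (Y \lor X): β-rule — branch into Y  //  X.
          branch 2.1.1 (add Y):
            \lnot \lnot (Z \lor \lnot X): β-rule — branch into Z  //  \lnot X.
              branch 2.1.1.1 (add Z):
                × closes — contains both Z and \lnot Z.
              branch 2.1.1.2 (add \lnot X):
                ○ open, literals {V=true, X=false, Y=true, Z=false}.
          branch 2.1.2 (add X):
            \lnot \lnot (Z \lor \lnot X): β-rule — branch into Z  //  \lnot X.
              branch 2.1.2.1 (add Z):
                × closes — contains both Z and \lnot Z.
              branch 2.1.2.2 (add \lnot X):
                × closes — contains both X and \lnot X.
      branch 2.2 (add U):
        (Y \lor X): β-rule — branch into Y  //  X.
          branch 2.2.1 (add Y):
            ○ open, literals {U=true, V=true, Y=true, Z=false}.
          branch 2.2.2 (add X):
            ○ open, literals {U=true, V=true, X=true, Z=false}.
5 branches closed, 5 open.
Each open branch fixes some atoms; the unmentioned ones are free. Counting distinct full assignments: branch {V=false, X=false, Y=false} (Z, W, U) contributes 8 new; branch {V=false, Z=true} (X, Y, W, U) contributes 12 new; branch {V=true, X=false, Y=true, Z=false} (W, U) contributes 4 new; branch {U=true, V=true, Y=true, Z=false} (X, W) contributes 2 new; branch {U=true, V=true, X=true, Z=false} (Y, W) contributes 2 new. Total: 28.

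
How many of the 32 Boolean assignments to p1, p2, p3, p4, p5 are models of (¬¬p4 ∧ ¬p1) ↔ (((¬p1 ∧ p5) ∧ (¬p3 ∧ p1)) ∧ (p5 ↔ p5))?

24

Initial set: {((¬¬p4 ∧ ¬p1) ↔ (((¬p1 ∧ p5) ∧ (¬p3 ∧ p1)) ∧ (p5 ↔ p5)))}.
((¬¬p4 ∧ ¬p1) ↔ (((¬p1 ∧ p5) ∧ (¬p3 ∧ p1)) ∧ (p5 ↔ p5))): β-rule — branch into (¬¬p4 ∧ ¬p1), (((¬p1 ∧ p5) ∧ (¬p3 ∧ p1)) ∧ (p5 ↔ p5))  //  ¬(¬¬p4 ∧ ¬p1), ¬(((¬p1 ∧ p5) ∧ (¬p3 ∧ p1)) ∧ (p5 ↔ p5)).
  branch 1 (add (¬¬p4 ∧ ¬p1), (((¬p1 ∧ p5) ∧ (¬p3 ∧ p1)) ∧ (p5 ↔ p5))):
    (¬¬p4 ∧ ¬p1): α-rule — add ¬¬p4, ¬p1.
    (((¬p1 ∧ p5) ∧ (¬p3 ∧ p1)) ∧ (p5 ↔ p5)): α-rule — add ((¬p1 ∧ p5) ∧ (¬p3 ∧ p1)), (p5 ↔ p5).
    ¬¬p4: drop double negation, giving p4.
    ((¬p1 ∧ p5) ∧ (¬p3 ∧ p1)): α-rule — add (¬p1 ∧ p5), (¬p3 ∧ p1).
    (¬p1 ∧ p5): α-rule — add ¬p1, p5.
    (¬p3 ∧ p1): α-rule — add ¬p3, p1.
    × closes — contains both p1 and ¬p1.
  branch 2 (add ¬(¬¬p4 ∧ ¬p1), ¬(((¬p1 ∧ p5) ∧ (¬p3 ∧ p1)) ∧ (p5 ↔ p5))):
    ¬(¬¬p4 ∧ ¬p1): β-rule — branch into ¬¬¬p4  //  ¬¬p1.
      branch 2.1 (add ¬¬¬p4):
        ¬¬¬p4: drop double negation, giving ¬p4.
        ¬(((¬p1 ∧ p5) ∧ (¬p3 ∧ p1)) ∧ (p5 ↔ p5)): β-rule — branch into ¬((¬p1 ∧ p5) ∧ (¬p3 ∧ p1))  //  ¬(p5 ↔ p5).
          branch 2.1.1 (add ¬((¬p1 ∧ p5) ∧ (¬p3 ∧ p1))):
            ¬((¬p1 ∧ p5) ∧ (¬p3 ∧ p1)): β-rule — branch into ¬(¬p1 ∧ p5)  //  ¬(¬p3 ∧ p1).
              branch 2.1.1.1 (add ¬(¬p1 ∧ p5)):
                ¬(¬p1 ∧ p5): β-rule — branch into ¬¬p1  //  ¬p5.
                  branch 2.1.1.1.1 (add ¬¬p1):
                    ○ open, literals {p1=T, p4=F}.
                  branch 2.1.1.1.2 (add ¬p5):
                    ○ open, literals {p4=F, p5=F}.
              branch 2.1.1.2 (add ¬(¬p3 ∧ p1)):
                ¬(¬p3 ∧ p1): β-rule — branch into ¬¬p3  //  ¬p1.
                  branch 2.1.1.2.1 (add ¬¬p3):
                    ○ open, literals {p3=T, p4=F}.
                  branch 2.1.1.2.2 (add ¬p1):
                    ○ open, literals {p1=F, p4=F}.
          branch 2.1.2 (add ¬(p5 ↔ p5)):
            ¬(p5 ↔ p5): β-rule — branch into p5, ¬p5  //  ¬p5, p5.
              branch 2.1.2.1 (add p5, ¬p5):
                × closes — contains both p5 and ¬p5.
              branch 2.1.2.2 (add ¬p5, p5):
                × closes — contains both p5 and ¬p5.
      branch 2.2 (add ¬¬p1):
        ¬(((¬p1 ∧ p5) ∧ (¬p3 ∧ p1)) ∧ (p5 ↔ p5)): β-rule — branch into ¬((¬p1 ∧ p5) ∧ (¬p3 ∧ p1))  //  ¬(p5 ↔ p5).
          branch 2.2.1 (add ¬((¬p1 ∧ p5) ∧ (¬p3 ∧ p1))):
            ¬((¬p1 ∧ p5) ∧ (¬p3 ∧ p1)): β-rule — branch into ¬(¬p1 ∧ p5)  //  ¬(¬p3 ∧ p1).
              branch 2.2.1.1 (add ¬(¬p1 ∧ p5)):
                ¬(¬p1 ∧ p5): β-rule — branch into ¬¬p1  //  ¬p5.
                  branch 2.2.1.1.1 (add ¬¬p1):
                    ○ open, literals {p1=T}.
                  branch 2.2.1.1.2 (add ¬p5):
                    ○ open, literals {p1=T, p5=F}.
              branch 2.2.1.2 (add ¬(¬p3 ∧ p1)):
                ¬(¬p3 ∧ p1): β-rule — branch into ¬¬p3  //  ¬p1.
                  branch 2.2.1.2.1 (add ¬¬p3):
                    ○ open, literals {p1=T, p3=T}.
                  branch 2.2.1.2.2 (add ¬p1):
                    × closes — contains both p1 and ¬p1.
          branch 2.2.2 (add ¬(p5 ↔ p5)):
            ¬(p5 ↔ p5): β-rule — branch into p5, ¬p5  //  ¬p5, p5.
              branch 2.2.2.1 (add p5, ¬p5):
                × closes — contains both p5 and ¬p5.
              branch 2.2.2.2 (add ¬p5, p5):
                × closes — contains both p5 and ¬p5.
6 branches closed, 7 open.
Each open branch fixes some atoms; the unmentioned ones are free. Counting distinct full assignments: branch {p1=T, p4=F} (p2, p3, p5) contributes 8 new; branch {p4=F, p5=F} (p1, p2, p3) contributes 4 new; branch {p3=T, p4=F} (p1, p2, p5) contributes 2 new; branch {p1=F, p4=F} (p2, p3, p5) contributes 2 new; branch {p1=T} (p2, p3, p4, p5) contributes 8 new; branch {p1=T, p5=F} (p2, p3, p4) contributes 0 new; branch {p1=T, p3=T} (p2, p4, p5) contributes 0 new. Total: 24.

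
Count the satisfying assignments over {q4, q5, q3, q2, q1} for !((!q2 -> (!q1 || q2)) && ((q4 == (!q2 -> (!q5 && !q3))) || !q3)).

14

Initial set: {!((!q2 -> (!q1 || q2)) && ((q4 == (!q2 -> (!q5 && !q3))) || !q3))}.
!((!q2 -> (!q1 || q2)) && ((q4 == (!q2 -> (!q5 && !q3))) || !q3)): β-rule — branch into !(!q2 -> (!q1 || q2))  //  !((q4 == (!q2 -> (!q5 && !q3))) || !q3).
  branch 1 (add !(!q2 -> (!q1 || q2))):
    !(!q2 -> (!q1 || q2)): α-rule — add !q2, !(!q1 || q2).
    !(!q1 || q2): α-rule — add !!q1, !q2.
    ○ open, literals {q1=T, q2=F}.
  branch 2 (add !((q4 == (!q2 -> (!q5 && !q3))) || !q3)):
    !((q4 == (!q2 -> (!q5 && !q3))) || !q3): α-rule — add !(q4 == (!q2 -> (!q5 && !q3))), !!q3.
    !(q4 == (!q2 -> (!q5 && !q3))): β-rule — branch into q4, !(!q2 -> (!q5 && !q3))  //  !q4, (!q2 -> (!q5 && !q3)).
      branch 2.1 (add q4, !(!q2 -> (!q5 && !q3))):
        !(!q2 -> (!q5 && !q3)): α-rule — add !q2, !(!q5 && !q3).
        !(!q5 && !q3): β-rule — branch into !!q5  //  !!q3.
          branch 2.1.1 (add !!q5):
            ○ open, literals {q2=F, q3=T, q4=T, q5=T}.
          branch 2.1.2 (add !!q3):
            ○ open, literals {q2=F, q3=T, q4=T}.
      branch 2.2 (add !q4, (!q2 -> (!q5 && !q3))):
        (!q2 -> (!q5 && !q3)): β-rule — branch into !!q2  //  (!q5 && !q3).
          branch 2.2.1 (add !!q2):
            ○ open, literals {q2=T, q3=T, q4=F}.
          branch 2.2.2 (add (!q5 && !q3)):
            (!q5 && !q3): α-rule — add !q5, !q3.
            × closes — contains both q3 and !q3.
1 branch closed, 4 open.
Each open branch fixes some atoms; the unmentioned ones are free. Counting distinct full assignments: branch {q1=T, q2=F} (q4, q5, q3) contributes 8 new; branch {q2=F, q3=T, q4=T, q5=T} (q1) contributes 1 new; branch {q2=F, q3=T, q4=T} (q5, q1) contributes 1 new; branch {q2=T, q3=T, q4=F} (q5, q1) contributes 4 new. Total: 14.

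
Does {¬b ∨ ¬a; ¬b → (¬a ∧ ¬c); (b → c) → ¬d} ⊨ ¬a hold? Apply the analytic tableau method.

Initial set: {(¬b ∨ ¬a); (¬b → (¬a ∧ ¬c)); ((b → c) → ¬d); ¬¬a}.
(¬b ∨ ¬a): β-rule — branch into ¬b  //  ¬a.
  branch 1 (add ¬b):
    (¬b → (¬a ∧ ¬c)): β-rule — branch into ¬¬b  //  (¬a ∧ ¬c).
      branch 1.1 (add ¬¬b):
        × closes — contains both b and ¬b.
      branch 1.2 (add (¬a ∧ ¬c)):
        (¬a ∧ ¬c): α-rule — add ¬a, ¬c.
        × closes — contains both a and ¬a.
  branch 2 (add ¬a):
    × closes — contains both a and ¬a.
All 3 branches close.
Every branch closed, so the premises entail the conclusion.

Yes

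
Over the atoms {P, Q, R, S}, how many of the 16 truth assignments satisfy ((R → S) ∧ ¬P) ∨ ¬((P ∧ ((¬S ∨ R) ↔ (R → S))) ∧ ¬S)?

Initial set: {(((R → S) ∧ ¬P) ∨ ¬((P ∧ ((¬S ∨ R) ↔ (R → S))) ∧ ¬S))}.
(((R → S) ∧ ¬P) ∨ ¬((P ∧ ((¬S ∨ R) ↔ (R → S))) ∧ ¬S)): β-rule — branch into ((R → S) ∧ ¬P)  //  ¬((P ∧ ((¬S ∨ R) ↔ (R → S))) ∧ ¬S).
  branch 1 (add ((R → S) ∧ ¬P)):
    ((R → S) ∧ ¬P): α-rule — add (R → S), ¬P.
    (R → S): β-rule — branch into ¬R  //  S.
      branch 1.1 (add ¬R):
        ○ open, literals {P=0, R=0}.
      branch 1.2 (add S):
        ○ open, literals {P=0, S=1}.
  branch 2 (add ¬((P ∧ ((¬S ∨ R) ↔ (R → S))) ∧ ¬S)):
    ¬((P ∧ ((¬S ∨ R) ↔ (R → S))) ∧ ¬S): β-rule — branch into ¬(P ∧ ((¬S ∨ R) ↔ (R → S)))  //  ¬¬S.
      branch 2.1 (add ¬(P ∧ ((¬S ∨ R) ↔ (R → S)))):
        ¬(P ∧ ((¬S ∨ R) ↔ (R → S))): β-rule — branch into ¬P  //  ¬((¬S ∨ R) ↔ (R → S)).
          branch 2.1.1 (add ¬P):
            ○ open, literals {P=0}.
          branch 2.1.2 (add ¬((¬S ∨ R) ↔ (R → S))):
            ¬((¬S ∨ R) ↔ (R → S)): β-rule — branch into (¬S ∨ R), ¬(R → S)  //  ¬(¬S ∨ R), (R → S).
              branch 2.1.2.1 (add (¬S ∨ R), ¬(R → S)):
                ¬(R → S): α-rule — add R, ¬S.
                (¬S ∨ R): β-rule — branch into ¬S  //  R.
                  branch 2.1.2.1.1 (add ¬S):
                    ○ open, literals {R=1, S=0}.
                  branch 2.1.2.1.2 (add R):
                    ○ open, literals {R=1, S=0}.
              branch 2.1.2.2 (add ¬(¬S ∨ R), (R → S)):
                ¬(¬S ∨ R): α-rule — add ¬¬S, ¬R.
                (R → S): β-rule — branch into ¬R  //  S.
                  branch 2.1.2.2.1 (add ¬R):
                    ○ open, literals {R=0, S=1}.
                  branch 2.1.2.2.2 (add S):
                    ○ open, literals {R=0, S=1}.
      branch 2.2 (add ¬¬S):
        ○ open, literals {S=1}.
0 branches closed, 8 open.
Each open branch fixes some atoms; the unmentioned ones are free. Counting distinct full assignments: branch {P=0, R=0} (Q, S) contributes 4 new; branch {P=0, S=1} (Q, R) contributes 2 new; branch {P=0} (Q, R, S) contributes 2 new; branch {R=1, S=0} (P, Q) contributes 2 new; branch {R=1, S=0} (P, Q) contributes 0 new; branch {R=0, S=1} (P, Q) contributes 2 new; branch {R=0, S=1} (P, Q) contributes 0 new; branch {S=1} (P, Q, R) contributes 2 new. Total: 14.

14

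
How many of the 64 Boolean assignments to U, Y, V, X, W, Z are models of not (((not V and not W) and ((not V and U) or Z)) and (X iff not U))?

58

Initial set: {not (((not V and not W) and ((not V and U) or Z)) and (X iff not U))}.
not (((not V and not W) and ((not V and U) or Z)) and (X iff not U)): β-rule — branch into not ((not V and not W) and ((not V and U) or Z))  //  not (X iff not U).
  branch 1 (add not ((not V and not W) and ((not V and U) or Z))):
    not ((not V and not W) and ((not V and U) or Z)): β-rule — branch into not (not V and not W)  //  not ((not V and U) or Z).
      branch 1.1 (add not (not V and not W)):
        not (not V and not W): β-rule — branch into not not V  //  not not W.
          branch 1.1.1 (add not not V):
            ○ open, literals {V=T}.
          branch 1.1.2 (add not not W):
            ○ open, literals {W=T}.
      branch 1.2 (add not ((not V and U) or Z)):
        not ((not V and U) or Z): α-rule — add not (not V and U), not Z.
        not (not V and U): β-rule — branch into not not V  //  not U.
          branch 1.2.1 (add not not V):
            ○ open, literals {V=T, Z=F}.
          branch 1.2.2 (add not U):
            ○ open, literals {U=F, Z=F}.
  branch 2 (add not (X iff not U)):
    not (X iff not U): β-rule — branch into X, not not U  //  not X, not U.
      branch 2.1 (add X, not not U):
        ○ open, literals {U=T, X=T}.
      branch 2.2 (add not X, not U):
        ○ open, literals {U=F, X=F}.
0 branches closed, 6 open.
Each open branch fixes some atoms; the unmentioned ones are free. Counting distinct full assignments: branch {V=T} (U, Y, X, W, Z) contributes 32 new; branch {W=T} (U, Y, V, X, Z) contributes 16 new; branch {V=T, Z=F} (U, Y, X, W) contributes 0 new; branch {U=F, Z=F} (Y, V, X, W) contributes 4 new; branch {U=T, X=T} (Y, V, W, Z) contributes 4 new; branch {U=F, X=F} (Y, V, W, Z) contributes 2 new. Total: 58.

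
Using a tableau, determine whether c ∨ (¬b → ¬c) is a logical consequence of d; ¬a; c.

Yes

Initial set: {T d; T ¬a; T c; F (c ∨ (¬b → ¬c))}.
F (c ∨ (¬b → ¬c)): α-rule — add F c, F (¬b → ¬c).
× closes — contains both c and ¬c.
All 1 branch closes.
Every branch closed, so the premises entail the conclusion.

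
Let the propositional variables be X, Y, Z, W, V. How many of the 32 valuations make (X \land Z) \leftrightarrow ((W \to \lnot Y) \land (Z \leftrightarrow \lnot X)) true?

Initial set: {((X \land Z) \leftrightarrow ((W \to \lnot Y) \land (Z \leftrightarrow \lnot X)))}.
((X \land Z) \leftrightarrow ((W \to \lnot Y) \land (Z \leftrightarrow \lnot X))): β-rule — branch into (X \land Z), ((W \to \lnot Y) \land (Z \leftrightarrow \lnot X))  //  \lnot (X \land Z), \lnot ((W \to \lnot Y) \land (Z \leftrightarrow \lnot X)).
  branch 1 (add (X \land Z), ((W \to \lnot Y) \land (Z \leftrightarrow \lnot X))):
    (X \land Z): α-rule — add X, Z.
    ((W \to \lnot Y) \land (Z \leftrightarrow \lnot X)): α-rule — add (W \to \lnot Y), (Z \leftrightarrow \lnot X).
    (W \to \lnot Y): β-rule — branch into \lnot W  //  \lnot Y.
      branch 1.1 (add \lnot W):
        (Z \leftrightarrow \lnot X): β-rule — branch into Z, \lnot X  //  \lnot Z, \lnot \lnot X.
          branch 1.1.1 (add Z, \lnot X):
            × closes — contains both X and \lnot X.
          branch 1.1.2 (add \lnot Z, \lnot \lnot X):
            × closes — contains both Z and \lnot Z.
      branch 1.2 (add \lnot Y):
        (Z \leftrightarrow \lnot X): β-rule — branch into Z, \lnot X  //  \lnot Z, \lnot \lnot X.
          branch 1.2.1 (add Z, \lnot X):
            × closes — contains both X and \lnot X.
          branch 1.2.2 (add \lnot Z, \lnot \lnot X):
            × closes — contains both Z and \lnot Z.
  branch 2 (add \lnot (X \land Z), \lnot ((W \to \lnot Y) \land (Z \leftrightarrow \lnot X))):
    \lnot (X \land Z): β-rule — branch into \lnot X  //  \lnot Z.
      branch 2.1 (add \lnot X):
        \lnot ((W \to \lnot Y) \land (Z \leftrightarrow \lnot X)): β-rule — branch into \lnot (W \to \lnot Y)  //  \lnot (Z \leftrightarrow \lnot X).
          branch 2.1.1 (add \lnot (W \to \lnot Y)):
            \lnot (W \to \lnot Y): α-rule — add W, \lnot \lnot Y.
            ○ open, literals {W=1, X=0, Y=1}.
          branch 2.1.2 (add \lnot (Z \leftrightarrow \lnot X)):
            \lnot (Z \leftrightarrow \lnot X): β-rule — branch into Z, \lnot \lnot X  //  \lnot Z, \lnot X.
              branch 2.1.2.1 (add Z, \lnot \lnot X):
                × closes — contains both X and \lnot X.
              branch 2.1.2.2 (add \lnot Z, \lnot X):
                ○ open, literals {X=0, Z=0}.
      branch 2.2 (add \lnot Z):
        \lnot ((W \to \lnot Y) \land (Z \leftrightarrow \lnot X)): β-rule — branch into \lnot (W \to \lnot Y)  //  \lnot (Z \leftrightarrow \lnot X).
          branch 2.2.1 (add \lnot (W \to \lnot Y)):
            \lnot (W \to \lnot Y): α-rule — add W, \lnot \lnot Y.
            ○ open, literals {W=1, Y=1, Z=0}.
          branch 2.2.2 (add \lnot (Z \leftrightarrow \lnot X)):
            \lnot (Z \leftrightarrow \lnot X): β-rule — branch into Z, \lnot \lnot X  //  \lnot Z, \lnot X.
              branch 2.2.2.1 (add Z, \lnot \lnot X):
                × closes — contains both Z and \lnot Z.
              branch 2.2.2.2 (add \lnot Z, \lnot X):
                ○ open, literals {X=0, Z=0}.
6 branches closed, 4 open.
Each open branch fixes some atoms; the unmentioned ones are free. Counting distinct full assignments: branch {W=1, X=0, Y=1} (Z, V) contributes 4 new; branch {X=0, Z=0} (Y, W, V) contributes 6 new; branch {W=1, Y=1, Z=0} (X, V) contributes 2 new; branch {X=0, Z=0} (Y, W, V) contributes 0 new. Total: 12.

12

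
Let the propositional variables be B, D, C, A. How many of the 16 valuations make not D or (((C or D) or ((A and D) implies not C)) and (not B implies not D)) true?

Initial set: {(not D or (((C or D) or ((A and D) implies not C)) and (not B implies not D)))}.
(not D or (((C or D) or ((A and D) implies not C)) and (not B implies not D))): β-rule — branch into not D  //  (((C or D) or ((A and D) implies not C)) and (not B implies not D)).
  branch 1 (add not D):
    ○ open, literals {D=false}.
  branch 2 (add (((C or D) or ((A and D) implies not C)) and (not B implies not D))):
    (((C or D) or ((A and D) implies not C)) and (not B implies not D)): α-rule — add ((C or D) or ((A and D) implies not C)), (not B implies not D).
    ((C or D) or ((A and D) implies not C)): β-rule — branch into (C or D)  //  ((A and D) implies not C).
      branch 2.1 (add (C or D)):
        (not B implies not D): β-rule — branch into not not B  //  not D.
          branch 2.1.1 (add not not B):
            (C or D): β-rule — branch into C  //  D.
              branch 2.1.1.1 (add C):
                ○ open, literals {B=true, C=true}.
              branch 2.1.1.2 (add D):
                ○ open, literals {B=true, D=true}.
          branch 2.1.2 (add not D):
            (C or D): β-rule — branch into C  //  D.
              branch 2.1.2.1 (add C):
                ○ open, literals {C=true, D=false}.
              branch 2.1.2.2 (add D):
                × closes — contains both D and not D.
      branch 2.2 (add ((A and D) implies not C)):
        (not B implies not D): β-rule — branch into not not B  //  not D.
          branch 2.2.1 (add not not B):
            ((A and D) implies not C): β-rule — branch into not (A and D)  //  not C.
              branch 2.2.1.1 (add not (A and D)):
                not (A and D): β-rule — branch into not A  //  not D.
                  branch 2.2.1.1.1 (add not A):
                    ○ open, literals {A=false, B=true}.
                  branch 2.2.1.1.2 (add not D):
                    ○ open, literals {B=true, D=false}.
              branch 2.2.1.2 (add not C):
                ○ open, literals {B=true, C=false}.
          branch 2.2.2 (add not D):
            ((A and D) implies not C): β-rule — branch into not (A and D)  //  not C.
              branch 2.2.2.1 (add not (A and D)):
                not (A and D): β-rule — branch into not A  //  not D.
                  branch 2.2.2.1.1 (add not A):
                    ○ open, literals {A=false, D=false}.
                  branch 2.2.2.1.2 (add not D):
                    ○ open, literals {D=false}.
              branch 2.2.2.2 (add not C):
                ○ open, literals {C=false, D=false}.
1 branch closed, 10 open.
Each open branch fixes some atoms; the unmentioned ones are free. Counting distinct full assignments: branch {D=false} (B, C, A) contributes 8 new; branch {B=true, C=true} (D, A) contributes 2 new; branch {B=true, D=true} (C, A) contributes 2 new; branch {C=true, D=false} (B, A) contributes 0 new; branch {A=false, B=true} (D, C) contributes 0 new; branch {B=true, D=false} (C, A) contributes 0 new; branch {B=true, C=false} (D, A) contributes 0 new; branch {A=false, D=false} (B, C) contributes 0 new; branch {D=false} (B, C, A) contributes 0 new; branch {C=false, D=false} (B, A) contributes 0 new. Total: 12.

12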